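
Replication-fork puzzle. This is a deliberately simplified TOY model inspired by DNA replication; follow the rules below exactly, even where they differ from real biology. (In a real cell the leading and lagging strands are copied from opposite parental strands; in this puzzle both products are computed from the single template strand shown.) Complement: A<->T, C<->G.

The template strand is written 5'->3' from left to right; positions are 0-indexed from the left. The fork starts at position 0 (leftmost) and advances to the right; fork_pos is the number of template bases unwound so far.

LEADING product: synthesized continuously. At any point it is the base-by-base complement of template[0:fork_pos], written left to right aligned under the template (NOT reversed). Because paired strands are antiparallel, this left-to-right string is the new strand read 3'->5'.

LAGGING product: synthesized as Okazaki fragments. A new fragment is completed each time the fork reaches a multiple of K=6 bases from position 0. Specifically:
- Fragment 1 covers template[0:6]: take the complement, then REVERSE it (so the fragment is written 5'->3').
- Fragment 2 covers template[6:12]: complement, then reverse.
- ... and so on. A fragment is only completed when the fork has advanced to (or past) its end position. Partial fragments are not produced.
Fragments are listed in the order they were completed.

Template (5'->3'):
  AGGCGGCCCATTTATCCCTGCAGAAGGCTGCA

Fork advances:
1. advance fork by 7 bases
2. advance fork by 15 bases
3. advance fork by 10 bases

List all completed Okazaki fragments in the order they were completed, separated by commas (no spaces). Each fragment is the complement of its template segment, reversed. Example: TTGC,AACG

Answer: CCGCCT,AATGGG,GGGATA,TCTGCA,CAGCCT

Derivation:
Step 1: advance 7 -> fork_pos = 0 + 7 = 7. Reached multiple(s) of 6: 6 -> fragment 1 completed (1 total).
Step 2: advance 15 -> fork_pos = 7 + 15 = 22. Reached multiple(s) of 6: 12, 18 -> fragments 2-3 completed (3 total).
Step 3: advance 10 -> fork_pos = 22 + 10 = 32. Reached multiple(s) of 6: 24, 30 -> fragments 4-5 completed (5 total).
Final fork_pos = 32, so 5 fragment(s) are complete. Build each: template segment -> complement -> reverse.
Fragment 1: template[0:6] = AGGCGG -> complement TCCGCC -> reversed CCGCCT
Fragment 2: template[6:12] = CCCATT -> complement GGGTAA -> reversed AATGGG
Fragment 3: template[12:18] = TATCCC -> complement ATAGGG -> reversed GGGATA
Fragment 4: template[18:24] = TGCAGA -> complement ACGTCT -> reversed TCTGCA
Fragment 5: template[24:30] = AGGCTG -> complement TCCGAC -> reversed CAGCCT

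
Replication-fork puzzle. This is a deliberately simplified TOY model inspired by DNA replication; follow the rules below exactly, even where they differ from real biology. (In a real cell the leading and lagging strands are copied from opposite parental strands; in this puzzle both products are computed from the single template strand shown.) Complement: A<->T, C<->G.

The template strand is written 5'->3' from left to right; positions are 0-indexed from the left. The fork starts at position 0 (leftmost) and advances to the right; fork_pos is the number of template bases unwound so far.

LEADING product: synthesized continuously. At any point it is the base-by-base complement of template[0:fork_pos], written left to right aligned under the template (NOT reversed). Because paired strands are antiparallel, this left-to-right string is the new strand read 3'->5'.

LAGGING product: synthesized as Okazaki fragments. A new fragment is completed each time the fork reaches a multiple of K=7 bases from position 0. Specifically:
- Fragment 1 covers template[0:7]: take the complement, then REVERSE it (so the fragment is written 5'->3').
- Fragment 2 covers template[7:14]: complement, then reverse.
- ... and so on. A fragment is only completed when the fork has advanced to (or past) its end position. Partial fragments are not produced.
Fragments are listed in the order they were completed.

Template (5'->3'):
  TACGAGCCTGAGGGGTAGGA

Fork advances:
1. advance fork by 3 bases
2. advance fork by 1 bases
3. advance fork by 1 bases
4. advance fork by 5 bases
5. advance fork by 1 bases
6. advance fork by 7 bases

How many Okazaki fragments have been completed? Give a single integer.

Answer: 2

Derivation:
Step 1: advance 3 -> fork_pos = 0 + 3 = 3. Next multiple of 7 is 7 (not reached); still 0 fragment(s).
Step 2: advance 1 -> fork_pos = 3 + 1 = 4. Next multiple of 7 is 7 (not reached); still 0 fragment(s).
Step 3: advance 1 -> fork_pos = 4 + 1 = 5. Next multiple of 7 is 7 (not reached); still 0 fragment(s).
Step 4: advance 5 -> fork_pos = 5 + 5 = 10. Reached multiple(s) of 7: 7 -> fragment 1 completed (1 total).
Step 5: advance 1 -> fork_pos = 10 + 1 = 11. Next multiple of 7 is 14 (not reached); still 1 fragment(s).
Step 6: advance 7 -> fork_pos = 11 + 7 = 18. Reached multiple(s) of 7: 14 -> fragment 2 completed (2 total).
Check: final fork_pos = 18; the multiples of 7 that are <= 18 are 7..14 -> 18 // 7 = 2 completed fragment(s).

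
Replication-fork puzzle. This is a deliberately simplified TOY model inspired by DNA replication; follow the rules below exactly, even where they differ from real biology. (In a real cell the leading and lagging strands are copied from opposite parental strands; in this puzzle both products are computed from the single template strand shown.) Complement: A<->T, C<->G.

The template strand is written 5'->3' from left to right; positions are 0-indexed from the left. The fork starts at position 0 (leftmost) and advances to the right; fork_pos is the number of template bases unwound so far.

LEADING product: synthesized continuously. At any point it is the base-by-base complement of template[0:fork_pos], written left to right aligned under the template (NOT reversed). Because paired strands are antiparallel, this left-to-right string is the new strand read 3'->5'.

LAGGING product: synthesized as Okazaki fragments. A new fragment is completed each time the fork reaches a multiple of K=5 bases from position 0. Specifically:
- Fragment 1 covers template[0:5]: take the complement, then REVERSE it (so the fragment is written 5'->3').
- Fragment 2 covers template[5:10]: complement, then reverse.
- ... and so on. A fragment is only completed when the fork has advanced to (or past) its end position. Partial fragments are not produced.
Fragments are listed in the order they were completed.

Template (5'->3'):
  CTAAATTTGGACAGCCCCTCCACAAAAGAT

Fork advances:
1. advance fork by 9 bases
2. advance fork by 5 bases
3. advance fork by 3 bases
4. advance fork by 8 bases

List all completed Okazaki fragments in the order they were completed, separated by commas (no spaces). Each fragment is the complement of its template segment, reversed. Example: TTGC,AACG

Step 1: advance 9 -> fork_pos = 0 + 9 = 9. Reached multiple(s) of 5: 5 -> fragment 1 completed (1 total).
Step 2: advance 5 -> fork_pos = 9 + 5 = 14. Reached multiple(s) of 5: 10 -> fragment 2 completed (2 total).
Step 3: advance 3 -> fork_pos = 14 + 3 = 17. Reached multiple(s) of 5: 15 -> fragment 3 completed (3 total).
Step 4: advance 8 -> fork_pos = 17 + 8 = 25. Reached multiple(s) of 5: 20, 25 -> fragments 4-5 completed (5 total).
Final fork_pos = 25, so 5 fragment(s) are complete. Build each: template segment -> complement -> reverse.
Fragment 1: template[0:5] = CTAAA -> complement GATTT -> reversed TTTAG
Fragment 2: template[5:10] = TTTGG -> complement AAACC -> reversed CCAAA
Fragment 3: template[10:15] = ACAGC -> complement TGTCG -> reversed GCTGT
Fragment 4: template[15:20] = CCCTC -> complement GGGAG -> reversed GAGGG
Fragment 5: template[20:25] = CACAA -> complement GTGTT -> reversed TTGTG

Answer: TTTAG,CCAAA,GCTGT,GAGGG,TTGTG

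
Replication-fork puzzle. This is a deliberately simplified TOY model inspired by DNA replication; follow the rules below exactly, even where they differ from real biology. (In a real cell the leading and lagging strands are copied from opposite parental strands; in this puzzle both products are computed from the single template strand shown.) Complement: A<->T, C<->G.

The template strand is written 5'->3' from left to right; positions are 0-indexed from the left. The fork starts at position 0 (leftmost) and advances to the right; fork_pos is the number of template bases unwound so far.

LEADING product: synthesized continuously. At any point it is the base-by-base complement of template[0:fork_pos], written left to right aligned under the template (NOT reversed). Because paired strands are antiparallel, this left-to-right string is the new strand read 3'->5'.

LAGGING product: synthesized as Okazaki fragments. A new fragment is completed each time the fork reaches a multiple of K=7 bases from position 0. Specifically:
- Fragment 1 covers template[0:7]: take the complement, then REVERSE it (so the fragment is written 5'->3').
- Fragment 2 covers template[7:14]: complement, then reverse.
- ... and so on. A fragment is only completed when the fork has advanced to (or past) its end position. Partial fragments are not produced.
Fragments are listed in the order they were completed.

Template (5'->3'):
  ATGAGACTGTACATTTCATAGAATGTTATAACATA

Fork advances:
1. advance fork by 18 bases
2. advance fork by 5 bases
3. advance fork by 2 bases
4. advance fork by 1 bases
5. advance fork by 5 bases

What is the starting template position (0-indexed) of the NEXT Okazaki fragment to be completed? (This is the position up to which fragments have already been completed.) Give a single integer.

Step 1: advance 18 -> fork_pos = 0 + 18 = 18. Reached multiple(s) of 7: 7, 14 -> fragments 1-2 completed (2 total).
Step 2: advance 5 -> fork_pos = 18 + 5 = 23. Reached multiple(s) of 7: 21 -> fragment 3 completed (3 total).
Step 3: advance 2 -> fork_pos = 23 + 2 = 25. Next multiple of 7 is 28 (not reached); still 3 fragment(s).
Step 4: advance 1 -> fork_pos = 25 + 1 = 26. Next multiple of 7 is 28 (not reached); still 3 fragment(s).
Step 5: advance 5 -> fork_pos = 26 + 5 = 31. Reached multiple(s) of 7: 28 -> fragment 4 completed (4 total).
4 fragment(s) completed, covering template[0:28] (4 x 7 = 28). The next fragment, fragment 5, covers template[28:35], so it starts at position 28.

Answer: 28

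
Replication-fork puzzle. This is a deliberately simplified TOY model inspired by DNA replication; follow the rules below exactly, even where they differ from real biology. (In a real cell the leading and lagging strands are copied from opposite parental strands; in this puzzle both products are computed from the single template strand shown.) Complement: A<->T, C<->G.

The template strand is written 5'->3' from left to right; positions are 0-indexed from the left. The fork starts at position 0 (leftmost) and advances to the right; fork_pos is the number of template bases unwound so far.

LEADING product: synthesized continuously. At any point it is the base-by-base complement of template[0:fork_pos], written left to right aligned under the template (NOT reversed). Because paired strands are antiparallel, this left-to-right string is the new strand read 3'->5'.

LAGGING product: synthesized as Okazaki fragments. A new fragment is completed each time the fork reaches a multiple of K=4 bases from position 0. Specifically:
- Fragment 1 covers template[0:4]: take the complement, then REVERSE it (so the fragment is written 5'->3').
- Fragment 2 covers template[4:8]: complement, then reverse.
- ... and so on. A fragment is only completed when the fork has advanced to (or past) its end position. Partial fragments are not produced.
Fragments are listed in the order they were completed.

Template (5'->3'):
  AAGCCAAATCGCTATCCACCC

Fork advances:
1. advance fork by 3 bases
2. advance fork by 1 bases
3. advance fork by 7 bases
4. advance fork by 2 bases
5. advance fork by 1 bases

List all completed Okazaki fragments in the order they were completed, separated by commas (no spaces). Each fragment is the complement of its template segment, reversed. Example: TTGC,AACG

Step 1: advance 3 -> fork_pos = 0 + 3 = 3. Next multiple of 4 is 4 (not reached); still 0 fragment(s).
Step 2: advance 1 -> fork_pos = 3 + 1 = 4. Reached multiple(s) of 4: 4 -> fragment 1 completed (1 total).
Step 3: advance 7 -> fork_pos = 4 + 7 = 11. Reached multiple(s) of 4: 8 -> fragment 2 completed (2 total).
Step 4: advance 2 -> fork_pos = 11 + 2 = 13. Reached multiple(s) of 4: 12 -> fragment 3 completed (3 total).
Step 5: advance 1 -> fork_pos = 13 + 1 = 14. Next multiple of 4 is 16 (not reached); still 3 fragment(s).
Final fork_pos = 14, so 3 fragment(s) are complete. Build each: template segment -> complement -> reverse.
Fragment 1: template[0:4] = AAGC -> complement TTCG -> reversed GCTT
Fragment 2: template[4:8] = CAAA -> complement GTTT -> reversed TTTG
Fragment 3: template[8:12] = TCGC -> complement AGCG -> reversed GCGA

Answer: GCTT,TTTG,GCGA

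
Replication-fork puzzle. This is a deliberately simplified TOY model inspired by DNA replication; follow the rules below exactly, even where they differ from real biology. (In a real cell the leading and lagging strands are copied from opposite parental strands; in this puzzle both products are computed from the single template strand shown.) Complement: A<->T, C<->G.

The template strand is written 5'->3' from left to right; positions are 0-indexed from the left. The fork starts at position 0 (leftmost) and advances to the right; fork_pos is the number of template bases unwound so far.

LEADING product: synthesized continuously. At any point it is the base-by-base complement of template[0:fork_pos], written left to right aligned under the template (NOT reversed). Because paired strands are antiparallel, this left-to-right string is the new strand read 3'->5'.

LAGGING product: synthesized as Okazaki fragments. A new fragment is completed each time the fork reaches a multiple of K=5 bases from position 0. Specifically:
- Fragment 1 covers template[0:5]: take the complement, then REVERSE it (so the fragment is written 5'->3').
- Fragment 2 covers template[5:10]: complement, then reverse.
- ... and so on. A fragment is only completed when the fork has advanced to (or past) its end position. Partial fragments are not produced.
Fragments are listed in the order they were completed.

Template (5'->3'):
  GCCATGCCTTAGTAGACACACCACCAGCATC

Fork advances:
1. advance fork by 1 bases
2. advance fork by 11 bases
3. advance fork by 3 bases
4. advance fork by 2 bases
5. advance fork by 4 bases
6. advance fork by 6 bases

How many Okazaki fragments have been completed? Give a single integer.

Answer: 5

Derivation:
Step 1: advance 1 -> fork_pos = 0 + 1 = 1. Next multiple of 5 is 5 (not reached); still 0 fragment(s).
Step 2: advance 11 -> fork_pos = 1 + 11 = 12. Reached multiple(s) of 5: 5, 10 -> fragments 1-2 completed (2 total).
Step 3: advance 3 -> fork_pos = 12 + 3 = 15. Reached multiple(s) of 5: 15 -> fragment 3 completed (3 total).
Step 4: advance 2 -> fork_pos = 15 + 2 = 17. Next multiple of 5 is 20 (not reached); still 3 fragment(s).
Step 5: advance 4 -> fork_pos = 17 + 4 = 21. Reached multiple(s) of 5: 20 -> fragment 4 completed (4 total).
Step 6: advance 6 -> fork_pos = 21 + 6 = 27. Reached multiple(s) of 5: 25 -> fragment 5 completed (5 total).
Check: final fork_pos = 27; the multiples of 5 that are <= 27 are 5..25 -> 27 // 5 = 5 completed fragment(s).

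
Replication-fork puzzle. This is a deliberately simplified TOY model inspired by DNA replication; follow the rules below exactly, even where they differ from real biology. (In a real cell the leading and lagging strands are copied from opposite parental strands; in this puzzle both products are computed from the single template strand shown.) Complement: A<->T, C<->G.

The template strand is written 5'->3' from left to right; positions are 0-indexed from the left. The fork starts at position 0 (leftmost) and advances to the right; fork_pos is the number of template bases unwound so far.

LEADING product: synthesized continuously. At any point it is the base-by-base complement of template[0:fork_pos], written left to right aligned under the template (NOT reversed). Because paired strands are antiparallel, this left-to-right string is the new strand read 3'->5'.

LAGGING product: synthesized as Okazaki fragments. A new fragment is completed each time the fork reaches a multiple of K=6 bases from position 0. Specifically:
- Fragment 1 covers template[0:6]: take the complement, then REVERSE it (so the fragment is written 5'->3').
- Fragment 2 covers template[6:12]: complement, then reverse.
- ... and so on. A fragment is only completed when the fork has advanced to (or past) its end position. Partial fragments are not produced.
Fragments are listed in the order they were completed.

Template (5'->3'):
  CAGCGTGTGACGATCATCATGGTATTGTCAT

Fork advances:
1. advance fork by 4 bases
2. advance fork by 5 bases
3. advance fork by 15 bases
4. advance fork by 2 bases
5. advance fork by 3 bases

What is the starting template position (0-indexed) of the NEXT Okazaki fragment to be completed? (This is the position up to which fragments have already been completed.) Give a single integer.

Step 1: advance 4 -> fork_pos = 0 + 4 = 4. Next multiple of 6 is 6 (not reached); still 0 fragment(s).
Step 2: advance 5 -> fork_pos = 4 + 5 = 9. Reached multiple(s) of 6: 6 -> fragment 1 completed (1 total).
Step 3: advance 15 -> fork_pos = 9 + 15 = 24. Reached multiple(s) of 6: 12, 18, 24 -> fragments 2-4 completed (4 total).
Step 4: advance 2 -> fork_pos = 24 + 2 = 26. Next multiple of 6 is 30 (not reached); still 4 fragment(s).
Step 5: advance 3 -> fork_pos = 26 + 3 = 29. Next multiple of 6 is 30 (not reached); still 4 fragment(s).
4 fragment(s) completed, covering template[0:24] (4 x 6 = 24). The next fragment, fragment 5, covers template[24:30], so it starts at position 24.

Answer: 24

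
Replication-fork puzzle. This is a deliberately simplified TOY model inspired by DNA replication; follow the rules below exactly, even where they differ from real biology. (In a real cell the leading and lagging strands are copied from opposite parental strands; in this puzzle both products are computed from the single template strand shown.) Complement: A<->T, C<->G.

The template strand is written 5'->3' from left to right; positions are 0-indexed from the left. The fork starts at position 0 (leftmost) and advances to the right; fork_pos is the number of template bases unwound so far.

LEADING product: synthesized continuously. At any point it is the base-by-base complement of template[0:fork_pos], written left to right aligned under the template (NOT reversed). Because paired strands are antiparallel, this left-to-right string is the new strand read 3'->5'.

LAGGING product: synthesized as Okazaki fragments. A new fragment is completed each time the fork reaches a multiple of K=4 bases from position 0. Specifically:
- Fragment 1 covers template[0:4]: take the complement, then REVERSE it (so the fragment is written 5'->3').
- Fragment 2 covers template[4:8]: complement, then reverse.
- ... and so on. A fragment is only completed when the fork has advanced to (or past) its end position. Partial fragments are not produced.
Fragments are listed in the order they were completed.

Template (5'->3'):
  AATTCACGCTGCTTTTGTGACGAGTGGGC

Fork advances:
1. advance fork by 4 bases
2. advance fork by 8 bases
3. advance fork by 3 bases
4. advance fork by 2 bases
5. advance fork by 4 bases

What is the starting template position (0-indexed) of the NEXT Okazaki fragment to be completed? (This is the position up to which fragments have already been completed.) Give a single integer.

Step 1: advance 4 -> fork_pos = 0 + 4 = 4. Reached multiple(s) of 4: 4 -> fragment 1 completed (1 total).
Step 2: advance 8 -> fork_pos = 4 + 8 = 12. Reached multiple(s) of 4: 8, 12 -> fragments 2-3 completed (3 total).
Step 3: advance 3 -> fork_pos = 12 + 3 = 15. Next multiple of 4 is 16 (not reached); still 3 fragment(s).
Step 4: advance 2 -> fork_pos = 15 + 2 = 17. Reached multiple(s) of 4: 16 -> fragment 4 completed (4 total).
Step 5: advance 4 -> fork_pos = 17 + 4 = 21. Reached multiple(s) of 4: 20 -> fragment 5 completed (5 total).
5 fragment(s) completed, covering template[0:20] (5 x 4 = 20). The next fragment, fragment 6, covers template[20:24], so it starts at position 20.

Answer: 20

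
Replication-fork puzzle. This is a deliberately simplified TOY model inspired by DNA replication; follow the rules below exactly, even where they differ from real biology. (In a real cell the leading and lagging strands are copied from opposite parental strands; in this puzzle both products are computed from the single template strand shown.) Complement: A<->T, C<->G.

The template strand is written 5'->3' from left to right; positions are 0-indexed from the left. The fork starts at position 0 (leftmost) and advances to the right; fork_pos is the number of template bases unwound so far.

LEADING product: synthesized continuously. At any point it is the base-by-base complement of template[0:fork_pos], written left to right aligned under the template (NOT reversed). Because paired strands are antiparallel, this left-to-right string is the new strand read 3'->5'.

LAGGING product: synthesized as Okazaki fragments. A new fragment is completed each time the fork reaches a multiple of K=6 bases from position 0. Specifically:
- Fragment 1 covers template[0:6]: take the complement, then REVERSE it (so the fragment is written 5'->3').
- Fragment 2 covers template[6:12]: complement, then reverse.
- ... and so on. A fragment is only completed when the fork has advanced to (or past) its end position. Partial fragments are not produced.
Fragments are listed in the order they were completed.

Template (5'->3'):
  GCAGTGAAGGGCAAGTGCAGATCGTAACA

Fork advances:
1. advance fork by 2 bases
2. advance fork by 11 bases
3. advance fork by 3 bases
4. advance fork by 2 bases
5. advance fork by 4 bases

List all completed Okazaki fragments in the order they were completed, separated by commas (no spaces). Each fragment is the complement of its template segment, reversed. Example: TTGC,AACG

Answer: CACTGC,GCCCTT,GCACTT

Derivation:
Step 1: advance 2 -> fork_pos = 0 + 2 = 2. Next multiple of 6 is 6 (not reached); still 0 fragment(s).
Step 2: advance 11 -> fork_pos = 2 + 11 = 13. Reached multiple(s) of 6: 6, 12 -> fragments 1-2 completed (2 total).
Step 3: advance 3 -> fork_pos = 13 + 3 = 16. Next multiple of 6 is 18 (not reached); still 2 fragment(s).
Step 4: advance 2 -> fork_pos = 16 + 2 = 18. Reached multiple(s) of 6: 18 -> fragment 3 completed (3 total).
Step 5: advance 4 -> fork_pos = 18 + 4 = 22. Next multiple of 6 is 24 (not reached); still 3 fragment(s).
Final fork_pos = 22, so 3 fragment(s) are complete. Build each: template segment -> complement -> reverse.
Fragment 1: template[0:6] = GCAGTG -> complement CGTCAC -> reversed CACTGC
Fragment 2: template[6:12] = AAGGGC -> complement TTCCCG -> reversed GCCCTT
Fragment 3: template[12:18] = AAGTGC -> complement TTCACG -> reversed GCACTT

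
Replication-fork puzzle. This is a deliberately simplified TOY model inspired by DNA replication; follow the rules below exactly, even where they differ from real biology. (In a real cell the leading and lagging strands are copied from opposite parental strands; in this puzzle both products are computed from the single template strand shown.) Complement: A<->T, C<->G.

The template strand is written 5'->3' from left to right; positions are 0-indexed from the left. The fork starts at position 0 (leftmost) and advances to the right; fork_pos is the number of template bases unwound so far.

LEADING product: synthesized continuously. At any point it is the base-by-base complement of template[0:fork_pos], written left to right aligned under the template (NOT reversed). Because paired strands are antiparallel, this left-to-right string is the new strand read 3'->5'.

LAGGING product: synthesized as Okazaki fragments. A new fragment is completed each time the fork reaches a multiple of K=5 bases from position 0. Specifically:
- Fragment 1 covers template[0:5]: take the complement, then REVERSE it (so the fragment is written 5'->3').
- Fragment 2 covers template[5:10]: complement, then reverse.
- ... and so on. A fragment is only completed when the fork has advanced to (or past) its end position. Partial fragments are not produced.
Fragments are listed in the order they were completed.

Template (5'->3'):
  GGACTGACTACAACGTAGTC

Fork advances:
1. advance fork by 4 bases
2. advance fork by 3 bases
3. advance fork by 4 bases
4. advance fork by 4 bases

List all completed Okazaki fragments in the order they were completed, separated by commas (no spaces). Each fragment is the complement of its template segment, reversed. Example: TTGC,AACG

Step 1: advance 4 -> fork_pos = 0 + 4 = 4. Next multiple of 5 is 5 (not reached); still 0 fragment(s).
Step 2: advance 3 -> fork_pos = 4 + 3 = 7. Reached multiple(s) of 5: 5 -> fragment 1 completed (1 total).
Step 3: advance 4 -> fork_pos = 7 + 4 = 11. Reached multiple(s) of 5: 10 -> fragment 2 completed (2 total).
Step 4: advance 4 -> fork_pos = 11 + 4 = 15. Reached multiple(s) of 5: 15 -> fragment 3 completed (3 total).
Final fork_pos = 15, so 3 fragment(s) are complete. Build each: template segment -> complement -> reverse.
Fragment 1: template[0:5] = GGACT -> complement CCTGA -> reversed AGTCC
Fragment 2: template[5:10] = GACTA -> complement CTGAT -> reversed TAGTC
Fragment 3: template[10:15] = CAACG -> complement GTTGC -> reversed CGTTG

Answer: AGTCC,TAGTC,CGTTG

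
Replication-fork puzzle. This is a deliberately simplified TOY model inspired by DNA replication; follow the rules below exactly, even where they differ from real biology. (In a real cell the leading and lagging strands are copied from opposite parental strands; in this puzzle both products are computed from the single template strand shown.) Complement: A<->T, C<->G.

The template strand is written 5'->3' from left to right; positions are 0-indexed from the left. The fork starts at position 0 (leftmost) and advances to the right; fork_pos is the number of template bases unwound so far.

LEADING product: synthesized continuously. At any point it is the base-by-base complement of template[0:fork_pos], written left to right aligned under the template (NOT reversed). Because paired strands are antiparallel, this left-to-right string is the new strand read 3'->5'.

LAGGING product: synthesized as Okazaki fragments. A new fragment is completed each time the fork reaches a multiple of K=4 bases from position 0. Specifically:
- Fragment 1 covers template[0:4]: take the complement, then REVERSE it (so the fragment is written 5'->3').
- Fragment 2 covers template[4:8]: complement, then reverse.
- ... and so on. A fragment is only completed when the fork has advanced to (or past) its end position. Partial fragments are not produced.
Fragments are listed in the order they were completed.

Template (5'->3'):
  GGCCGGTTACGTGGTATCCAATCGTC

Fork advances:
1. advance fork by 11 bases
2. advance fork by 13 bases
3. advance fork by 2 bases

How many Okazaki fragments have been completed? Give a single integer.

Step 1: advance 11 -> fork_pos = 0 + 11 = 11. Reached multiple(s) of 4: 4, 8 -> fragments 1-2 completed (2 total).
Step 2: advance 13 -> fork_pos = 11 + 13 = 24. Reached multiple(s) of 4: 12, 16, 20, 24 -> fragments 3-6 completed (6 total).
Step 3: advance 2 -> fork_pos = 24 + 2 = 26. Next multiple of 4 is 28 (not reached); still 6 fragment(s).
Check: final fork_pos = 26; the multiples of 4 that are <= 26 are 4..24 -> 26 // 4 = 6 completed fragment(s).

Answer: 6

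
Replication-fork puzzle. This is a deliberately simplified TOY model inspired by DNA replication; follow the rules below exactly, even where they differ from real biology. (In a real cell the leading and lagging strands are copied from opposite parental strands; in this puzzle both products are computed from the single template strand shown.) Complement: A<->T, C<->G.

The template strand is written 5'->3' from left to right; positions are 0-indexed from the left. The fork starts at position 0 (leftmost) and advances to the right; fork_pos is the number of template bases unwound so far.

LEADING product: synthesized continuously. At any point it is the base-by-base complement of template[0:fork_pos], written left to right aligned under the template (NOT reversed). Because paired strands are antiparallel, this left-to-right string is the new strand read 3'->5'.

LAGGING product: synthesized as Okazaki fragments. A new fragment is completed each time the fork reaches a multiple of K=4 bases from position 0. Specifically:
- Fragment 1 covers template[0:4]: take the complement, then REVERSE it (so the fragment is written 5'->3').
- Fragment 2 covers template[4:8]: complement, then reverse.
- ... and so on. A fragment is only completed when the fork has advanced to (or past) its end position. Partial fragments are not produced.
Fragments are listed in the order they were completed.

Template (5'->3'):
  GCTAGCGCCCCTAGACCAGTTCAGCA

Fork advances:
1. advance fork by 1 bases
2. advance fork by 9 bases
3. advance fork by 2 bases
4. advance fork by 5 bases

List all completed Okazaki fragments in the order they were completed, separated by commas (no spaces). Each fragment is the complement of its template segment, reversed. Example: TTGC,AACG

Answer: TAGC,GCGC,AGGG,GTCT

Derivation:
Step 1: advance 1 -> fork_pos = 0 + 1 = 1. Next multiple of 4 is 4 (not reached); still 0 fragment(s).
Step 2: advance 9 -> fork_pos = 1 + 9 = 10. Reached multiple(s) of 4: 4, 8 -> fragments 1-2 completed (2 total).
Step 3: advance 2 -> fork_pos = 10 + 2 = 12. Reached multiple(s) of 4: 12 -> fragment 3 completed (3 total).
Step 4: advance 5 -> fork_pos = 12 + 5 = 17. Reached multiple(s) of 4: 16 -> fragment 4 completed (4 total).
Final fork_pos = 17, so 4 fragment(s) are complete. Build each: template segment -> complement -> reverse.
Fragment 1: template[0:4] = GCTA -> complement CGAT -> reversed TAGC
Fragment 2: template[4:8] = GCGC -> complement CGCG -> reversed GCGC
Fragment 3: template[8:12] = CCCT -> complement GGGA -> reversed AGGG
Fragment 4: template[12:16] = AGAC -> complement TCTG -> reversed GTCT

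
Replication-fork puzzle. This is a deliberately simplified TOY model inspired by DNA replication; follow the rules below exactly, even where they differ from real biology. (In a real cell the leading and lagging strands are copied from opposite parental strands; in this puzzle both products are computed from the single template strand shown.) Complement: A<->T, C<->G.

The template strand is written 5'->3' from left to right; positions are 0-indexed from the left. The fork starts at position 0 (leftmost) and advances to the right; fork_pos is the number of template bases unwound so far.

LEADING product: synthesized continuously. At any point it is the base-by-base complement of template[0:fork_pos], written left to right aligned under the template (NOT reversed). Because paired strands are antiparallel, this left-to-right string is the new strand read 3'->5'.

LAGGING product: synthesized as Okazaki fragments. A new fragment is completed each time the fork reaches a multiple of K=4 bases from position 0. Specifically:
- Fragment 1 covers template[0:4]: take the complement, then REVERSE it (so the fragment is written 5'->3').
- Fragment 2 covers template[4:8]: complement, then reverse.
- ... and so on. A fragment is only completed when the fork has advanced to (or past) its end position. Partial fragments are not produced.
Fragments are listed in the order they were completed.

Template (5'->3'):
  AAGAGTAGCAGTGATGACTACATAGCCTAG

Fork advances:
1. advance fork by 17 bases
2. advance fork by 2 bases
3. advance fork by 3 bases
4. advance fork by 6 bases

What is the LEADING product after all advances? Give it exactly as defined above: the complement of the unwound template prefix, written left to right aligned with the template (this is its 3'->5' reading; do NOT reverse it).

Answer: TTCTCATCGTCACTACTGATGTATCGGA

Derivation:
Step 1: advance 17 -> fork_pos = 0 + 17 = 17.
Step 2: advance 2 -> fork_pos = 17 + 2 = 19.
Step 3: advance 3 -> fork_pos = 19 + 3 = 22.
Step 4: advance 6 -> fork_pos = 22 + 6 = 28.
Unwound prefix: template[0:28] = AAGAGTAGCAGTGATGACTACATAGCCT
Complement it base by base (A<->T, C<->G), keeping left-to-right order:
  [0:5] AAGAG -> TTCTC
  [5:10] TAGCA -> ATCGT
  [10:15] GTGAT -> CACTA
  [15:20] GACTA -> CTGAT
  [20:25] CATAG -> GTATC
  [25:28] CCT -> GGA
Concatenate: TTCTCATCGTCACTACTGATGTATCGGA (length 28; written aligned with the template, i.e. 3'->5').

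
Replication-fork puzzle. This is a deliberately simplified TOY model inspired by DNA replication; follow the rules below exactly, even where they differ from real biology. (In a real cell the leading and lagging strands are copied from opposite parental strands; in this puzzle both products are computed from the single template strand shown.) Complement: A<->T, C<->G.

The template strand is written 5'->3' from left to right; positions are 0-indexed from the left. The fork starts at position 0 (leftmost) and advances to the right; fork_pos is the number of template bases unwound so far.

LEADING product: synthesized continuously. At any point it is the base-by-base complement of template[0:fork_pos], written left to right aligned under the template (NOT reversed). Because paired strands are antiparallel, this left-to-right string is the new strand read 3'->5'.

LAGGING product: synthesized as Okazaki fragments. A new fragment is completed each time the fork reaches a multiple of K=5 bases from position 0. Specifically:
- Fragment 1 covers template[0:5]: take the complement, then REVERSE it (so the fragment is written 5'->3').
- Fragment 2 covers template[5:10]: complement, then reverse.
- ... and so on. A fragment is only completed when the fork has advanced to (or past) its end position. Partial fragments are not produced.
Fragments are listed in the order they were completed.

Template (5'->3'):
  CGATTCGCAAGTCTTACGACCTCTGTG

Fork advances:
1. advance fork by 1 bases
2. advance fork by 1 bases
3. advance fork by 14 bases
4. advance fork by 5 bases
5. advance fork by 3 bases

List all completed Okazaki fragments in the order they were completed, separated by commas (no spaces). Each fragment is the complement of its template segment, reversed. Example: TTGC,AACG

Step 1: advance 1 -> fork_pos = 0 + 1 = 1. Next multiple of 5 is 5 (not reached); still 0 fragment(s).
Step 2: advance 1 -> fork_pos = 1 + 1 = 2. Next multiple of 5 is 5 (not reached); still 0 fragment(s).
Step 3: advance 14 -> fork_pos = 2 + 14 = 16. Reached multiple(s) of 5: 5, 10, 15 -> fragments 1-3 completed (3 total).
Step 4: advance 5 -> fork_pos = 16 + 5 = 21. Reached multiple(s) of 5: 20 -> fragment 4 completed (4 total).
Step 5: advance 3 -> fork_pos = 21 + 3 = 24. Next multiple of 5 is 25 (not reached); still 4 fragment(s).
Final fork_pos = 24, so 4 fragment(s) are complete. Build each: template segment -> complement -> reverse.
Fragment 1: template[0:5] = CGATT -> complement GCTAA -> reversed AATCG
Fragment 2: template[5:10] = CGCAA -> complement GCGTT -> reversed TTGCG
Fragment 3: template[10:15] = GTCTT -> complement CAGAA -> reversed AAGAC
Fragment 4: template[15:20] = ACGAC -> complement TGCTG -> reversed GTCGT

Answer: AATCG,TTGCG,AAGAC,GTCGT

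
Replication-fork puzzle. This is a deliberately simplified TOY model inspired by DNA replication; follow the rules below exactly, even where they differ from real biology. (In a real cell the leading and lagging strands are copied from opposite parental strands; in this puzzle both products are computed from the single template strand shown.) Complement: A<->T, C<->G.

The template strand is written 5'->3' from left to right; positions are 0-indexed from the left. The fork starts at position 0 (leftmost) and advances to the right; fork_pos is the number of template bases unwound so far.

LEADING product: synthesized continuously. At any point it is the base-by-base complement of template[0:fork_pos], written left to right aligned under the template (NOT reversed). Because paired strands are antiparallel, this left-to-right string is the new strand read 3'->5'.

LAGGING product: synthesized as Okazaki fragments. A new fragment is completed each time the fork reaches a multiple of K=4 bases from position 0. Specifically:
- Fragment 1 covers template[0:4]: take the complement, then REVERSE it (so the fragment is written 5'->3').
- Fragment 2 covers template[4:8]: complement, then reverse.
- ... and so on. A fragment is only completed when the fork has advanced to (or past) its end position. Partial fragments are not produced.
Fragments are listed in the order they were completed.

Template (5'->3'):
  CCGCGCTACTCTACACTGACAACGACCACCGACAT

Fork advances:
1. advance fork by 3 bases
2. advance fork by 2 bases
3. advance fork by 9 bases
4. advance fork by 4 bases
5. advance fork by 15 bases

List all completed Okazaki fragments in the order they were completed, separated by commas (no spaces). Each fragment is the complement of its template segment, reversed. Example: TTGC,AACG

Answer: GCGG,TAGC,AGAG,GTGT,GTCA,CGTT,TGGT,TCGG

Derivation:
Step 1: advance 3 -> fork_pos = 0 + 3 = 3. Next multiple of 4 is 4 (not reached); still 0 fragment(s).
Step 2: advance 2 -> fork_pos = 3 + 2 = 5. Reached multiple(s) of 4: 4 -> fragment 1 completed (1 total).
Step 3: advance 9 -> fork_pos = 5 + 9 = 14. Reached multiple(s) of 4: 8, 12 -> fragments 2-3 completed (3 total).
Step 4: advance 4 -> fork_pos = 14 + 4 = 18. Reached multiple(s) of 4: 16 -> fragment 4 completed (4 total).
Step 5: advance 15 -> fork_pos = 18 + 15 = 33. Reached multiple(s) of 4: 20, 24, 28, 32 -> fragments 5-8 completed (8 total).
Final fork_pos = 33, so 8 fragment(s) are complete. Build each: template segment -> complement -> reverse.
Fragment 1: template[0:4] = CCGC -> complement GGCG -> reversed GCGG
Fragment 2: template[4:8] = GCTA -> complement CGAT -> reversed TAGC
Fragment 3: template[8:12] = CTCT -> complement GAGA -> reversed AGAG
Fragment 4: template[12:16] = ACAC -> complement TGTG -> reversed GTGT
Fragment 5: template[16:20] = TGAC -> complement ACTG -> reversed GTCA
Fragment 6: template[20:24] = AACG -> complement TTGC -> reversed CGTT
Fragment 7: template[24:28] = ACCA -> complement TGGT -> reversed TGGT
Fragment 8: template[28:32] = CCGA -> complement GGCT -> reversed TCGG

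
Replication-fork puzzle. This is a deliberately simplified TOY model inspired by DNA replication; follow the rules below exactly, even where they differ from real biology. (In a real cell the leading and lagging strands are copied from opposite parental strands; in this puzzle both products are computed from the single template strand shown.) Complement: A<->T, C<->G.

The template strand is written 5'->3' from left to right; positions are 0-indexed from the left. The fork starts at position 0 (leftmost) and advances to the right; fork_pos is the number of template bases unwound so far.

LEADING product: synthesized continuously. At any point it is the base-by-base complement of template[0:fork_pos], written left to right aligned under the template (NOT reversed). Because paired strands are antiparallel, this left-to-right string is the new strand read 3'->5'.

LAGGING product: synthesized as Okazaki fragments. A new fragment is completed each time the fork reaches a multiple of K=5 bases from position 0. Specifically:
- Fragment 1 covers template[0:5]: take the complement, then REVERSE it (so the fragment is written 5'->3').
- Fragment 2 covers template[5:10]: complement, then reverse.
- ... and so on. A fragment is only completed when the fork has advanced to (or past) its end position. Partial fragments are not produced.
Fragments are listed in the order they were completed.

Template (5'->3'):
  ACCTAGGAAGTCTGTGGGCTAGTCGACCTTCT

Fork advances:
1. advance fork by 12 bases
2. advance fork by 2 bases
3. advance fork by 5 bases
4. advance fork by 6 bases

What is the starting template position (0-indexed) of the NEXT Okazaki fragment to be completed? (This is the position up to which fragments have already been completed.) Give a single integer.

Answer: 25

Derivation:
Step 1: advance 12 -> fork_pos = 0 + 12 = 12. Reached multiple(s) of 5: 5, 10 -> fragments 1-2 completed (2 total).
Step 2: advance 2 -> fork_pos = 12 + 2 = 14. Next multiple of 5 is 15 (not reached); still 2 fragment(s).
Step 3: advance 5 -> fork_pos = 14 + 5 = 19. Reached multiple(s) of 5: 15 -> fragment 3 completed (3 total).
Step 4: advance 6 -> fork_pos = 19 + 6 = 25. Reached multiple(s) of 5: 20, 25 -> fragments 4-5 completed (5 total).
5 fragment(s) completed, covering template[0:25] (5 x 5 = 25). The next fragment, fragment 6, covers template[25:30], so it starts at position 25.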